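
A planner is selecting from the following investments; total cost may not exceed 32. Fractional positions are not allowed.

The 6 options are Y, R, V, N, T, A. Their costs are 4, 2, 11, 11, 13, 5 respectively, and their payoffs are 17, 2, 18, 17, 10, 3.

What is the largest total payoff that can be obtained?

Allowing fractional choices, the relaxed optimum would be about 57.1, but investments are indivisible.
Y + V + N: cost 4 + 11 + 11 = 26 ≤ 32, payoff 17 + 18 + 17 = 52.
Y + R + V + N: cost 4 + 2 + 11 + 11 = 28 ≤ 32, payoff 17 + 2 + 18 + 17 = 54.
Y + V + N + A: cost 4 + 11 + 11 + 5 = 31 ≤ 32, payoff 17 + 18 + 17 + 3 = 55.
Best is Y, V, N, and A with total payoff 55.

55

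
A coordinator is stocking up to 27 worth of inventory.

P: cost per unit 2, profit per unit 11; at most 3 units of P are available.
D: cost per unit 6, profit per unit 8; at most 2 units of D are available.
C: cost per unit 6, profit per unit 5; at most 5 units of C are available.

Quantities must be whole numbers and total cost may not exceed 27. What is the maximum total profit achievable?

54

P has the best ratio (11/2); taking only P gives at most 3×11 = 33 (stopped by the supply cap of 3).
Mixing does better — 3×P, 2×D, and 1×C: cost 24 ≤ 27, profit 3·11 + 2·8 + 1·5 = 54.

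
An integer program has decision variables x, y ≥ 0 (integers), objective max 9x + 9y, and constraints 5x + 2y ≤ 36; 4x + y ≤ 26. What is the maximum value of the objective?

162

(x,y)=(0,18): 5·0+2·18=36≤36, 4·0+1·18=18≤26, objective 162.
(x,y)=(0,17): 5·0+2·17=34≤36, 4·0+1·17=17≤26, objective 153.
The best lattice point is (0,18), giving 162.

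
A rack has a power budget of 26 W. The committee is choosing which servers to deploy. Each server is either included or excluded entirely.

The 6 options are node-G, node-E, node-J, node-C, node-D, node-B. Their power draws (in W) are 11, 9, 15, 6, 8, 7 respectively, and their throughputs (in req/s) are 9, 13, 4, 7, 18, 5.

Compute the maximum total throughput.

Treat it as a binary knapsack problem.
Allowing fractional choices, the relaxed optimum would be about 40.5, but servers are indivisible.
node-E + node-C + node-D: power draw 9 + 6 + 8 = 23 ≤ 26, throughput 13 + 7 + 18 = 38.
node-E + node-D + node-B: power draw 9 + 8 + 7 = 24 ≤ 26, throughput 13 + 18 + 5 = 36.
Best is node-E, node-C, and node-D with total throughput 38.

38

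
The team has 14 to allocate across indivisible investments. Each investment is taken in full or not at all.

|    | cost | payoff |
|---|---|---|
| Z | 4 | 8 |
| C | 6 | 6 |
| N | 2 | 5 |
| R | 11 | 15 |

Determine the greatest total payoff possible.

20

Allowing fractional choices, the relaxed optimum would be about 23.9, but investments are indivisible.
Z + C + N: cost 4 + 6 + 2 = 12 ≤ 14, payoff 8 + 6 + 5 = 19.
N + R: cost 2 + 11 = 13 ≤ 14, payoff 5 + 15 = 20.
Best is N and R with total payoff 20.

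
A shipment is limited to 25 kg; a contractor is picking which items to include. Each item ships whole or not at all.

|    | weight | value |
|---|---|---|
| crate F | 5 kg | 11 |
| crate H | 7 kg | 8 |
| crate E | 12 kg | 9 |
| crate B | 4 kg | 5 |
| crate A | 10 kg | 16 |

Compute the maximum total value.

35

crate F + crate B + crate A: weight 5 + 4 + 10 = 19 ≤ 25, value 11 + 5 + 16 = 32.
crate F + crate H + crate A: weight 5 + 7 + 10 = 22 ≤ 25, value 11 + 8 + 16 = 35.
Best is crate F, crate H, and crate A with total value 35.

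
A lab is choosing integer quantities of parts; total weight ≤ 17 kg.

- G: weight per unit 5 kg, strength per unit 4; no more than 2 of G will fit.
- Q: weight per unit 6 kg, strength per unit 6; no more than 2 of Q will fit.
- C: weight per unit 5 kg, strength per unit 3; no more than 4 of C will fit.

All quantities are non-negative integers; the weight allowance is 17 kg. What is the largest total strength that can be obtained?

This is a bounded integer knapsack.
Q has the best ratio (6/6); taking only Q gives at most 2×6 = 12 (stopped by the weight limit).
Mixing does better — 1×G and 2×Q: weight 17 ≤ 17, strength 1·4 + 2·6 = 16.

16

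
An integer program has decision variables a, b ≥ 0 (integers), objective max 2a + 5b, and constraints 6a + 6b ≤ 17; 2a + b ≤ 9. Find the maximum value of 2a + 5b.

10

Relaxing integrality, the LP optimum is 14.17 at (a,b) = (0, 2.83), which is not an integer point.
(a,b)=(0,2) is feasible, giving 10.
(a,b)=(1,1) is feasible, giving 7.
(a,b)=(0,1) is feasible, giving 5.
No feasible integer point exceeds 10.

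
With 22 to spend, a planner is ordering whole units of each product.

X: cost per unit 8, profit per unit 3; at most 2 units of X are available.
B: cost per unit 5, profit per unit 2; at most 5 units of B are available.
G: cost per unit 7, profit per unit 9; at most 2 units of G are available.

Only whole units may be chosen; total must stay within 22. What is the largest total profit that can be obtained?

21

1×X and 2×G: cost 22 ≤ 22, profit 1·3 + 2·9 = 21.
1×B and 2×G: cost 19 ≤ 22, profit 1·2 + 2·9 = 20.
Best is 21.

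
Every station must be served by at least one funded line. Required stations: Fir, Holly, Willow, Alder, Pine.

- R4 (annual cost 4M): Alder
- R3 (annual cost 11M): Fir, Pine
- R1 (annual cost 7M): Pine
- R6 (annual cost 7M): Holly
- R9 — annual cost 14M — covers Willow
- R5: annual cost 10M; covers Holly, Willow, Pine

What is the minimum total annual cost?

25

Choose R4, R3, and R5: together they cover Fir, Holly, Willow, Alder, Pine — every station.
Total annual cost: 4 + 11 + 10 = 25.
No cover costs less than 25.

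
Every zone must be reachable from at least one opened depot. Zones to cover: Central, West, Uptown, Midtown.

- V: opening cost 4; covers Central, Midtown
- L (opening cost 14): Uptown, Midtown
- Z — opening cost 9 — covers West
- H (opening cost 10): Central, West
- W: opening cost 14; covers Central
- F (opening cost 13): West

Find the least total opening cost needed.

This is a weighted set-cover instance.
Choose L and H: together they cover Central, West, Uptown, Midtown — every zone.
Total opening cost: 14 + 10 = 24.

24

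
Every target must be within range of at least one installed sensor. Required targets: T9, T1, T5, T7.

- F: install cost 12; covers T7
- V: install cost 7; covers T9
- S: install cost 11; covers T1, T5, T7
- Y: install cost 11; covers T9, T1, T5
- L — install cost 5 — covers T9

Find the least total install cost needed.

This is a weighted set-cover instance.
Choose S and L: together they cover T9, T1, T5, T7 — every target.
Total install cost: 11 + 5 = 16.
No cover costs less than 16.

16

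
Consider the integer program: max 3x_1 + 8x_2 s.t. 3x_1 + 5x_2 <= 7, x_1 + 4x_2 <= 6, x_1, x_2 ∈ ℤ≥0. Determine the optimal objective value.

8

Relaxing integrality, the LP optimum is 11.20 at (x_1,x_2) = (0, 1.4), which is not an integer point.
(x_1,x_2)=(0,1): 3·0+5·1=5≤7, 1·0+4·1=4≤6, objective 8.
(x_1,x_2)=(1,0): 3·1+5·0=3≤7, 1·1+4·0=1≤6, objective 3.
The best lattice point is (0,1), giving 8.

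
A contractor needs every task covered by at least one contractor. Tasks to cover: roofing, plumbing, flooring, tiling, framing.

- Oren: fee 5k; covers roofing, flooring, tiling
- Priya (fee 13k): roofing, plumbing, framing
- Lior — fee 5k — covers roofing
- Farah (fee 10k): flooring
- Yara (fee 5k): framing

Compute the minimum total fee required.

The greedy cost-per-new-task heuristic would pick Oren, Yara, and Priya for 23, but a cheaper cover exists.
Choose Oren and Priya: together they cover roofing, plumbing, flooring, tiling, framing — every task.
Total fee: 5 + 13 = 18.
No cover costs less than 18.

18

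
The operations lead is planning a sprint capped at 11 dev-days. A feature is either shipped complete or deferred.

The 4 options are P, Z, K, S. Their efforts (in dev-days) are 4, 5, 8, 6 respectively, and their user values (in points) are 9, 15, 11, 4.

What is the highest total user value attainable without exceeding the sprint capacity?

This is a 0-1 knapsack instance.
P + Z: effort 4 + 5 = 9 ≤ 11, user value 9 + 15 = 24.
Z + S: effort 5 + 6 = 11 ≤ 11, user value 15 + 4 = 19.
Z: effort 5 ≤ 11, user value 15.
Best is P and Z with total user value 24.

24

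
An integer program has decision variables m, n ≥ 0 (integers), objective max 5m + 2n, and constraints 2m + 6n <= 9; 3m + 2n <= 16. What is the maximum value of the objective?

20

(m,n)=(4,0): 2·4+6·0=8≤9, 3·4+2·0=12≤16, objective 20.
(m,n)=(3,0): 2·3+6·0=6≤9, 3·3+2·0=9≤16, objective 15.
No feasible integer point exceeds 20.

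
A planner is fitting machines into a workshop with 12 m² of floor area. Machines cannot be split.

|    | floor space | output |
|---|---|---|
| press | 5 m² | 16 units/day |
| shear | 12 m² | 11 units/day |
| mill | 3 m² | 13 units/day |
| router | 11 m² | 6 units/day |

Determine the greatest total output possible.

This is a 0-1 knapsack instance.
Allowing fractional choices, the relaxed optimum would be about 32.7, but machines are indivisible.
press: floor space 5 ≤ 12, output 16.
press + mill: floor space 5 + 3 = 8 ≤ 12, output 16 + 13 = 29.
Best is press and mill with total output 29.

29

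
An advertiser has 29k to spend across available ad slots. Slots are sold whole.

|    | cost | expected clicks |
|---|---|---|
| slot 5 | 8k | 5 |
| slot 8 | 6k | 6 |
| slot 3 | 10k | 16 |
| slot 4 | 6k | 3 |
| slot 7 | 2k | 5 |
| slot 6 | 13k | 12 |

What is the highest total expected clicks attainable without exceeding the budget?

34

Take slot 8, slot 3, and slot 6: cost 6 + 10 + 13 = 29 ≤ 29, expected clicks 6 + 16 + 12 = 34.
No other feasible combination does better.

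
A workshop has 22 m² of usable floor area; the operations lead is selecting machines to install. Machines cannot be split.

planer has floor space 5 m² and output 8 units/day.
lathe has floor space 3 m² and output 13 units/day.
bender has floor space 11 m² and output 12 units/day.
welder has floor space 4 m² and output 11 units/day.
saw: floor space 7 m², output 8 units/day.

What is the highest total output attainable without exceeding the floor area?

Allowing fractional choices, the relaxed optimum would be about 43.3, but machines are indivisible.
planer + lathe + bender: floor space 5 + 3 + 11 = 19 ≤ 22, output 8 + 13 + 12 = 33.
lathe + bender + welder: floor space 3 + 11 + 4 = 18 ≤ 22, output 13 + 12 + 11 = 36.
planer + lathe + welder + saw: floor space 5 + 3 + 4 + 7 = 19 ≤ 22, output 8 + 13 + 11 + 8 = 40.
Best is planer, lathe, welder, and saw with total output 40.

40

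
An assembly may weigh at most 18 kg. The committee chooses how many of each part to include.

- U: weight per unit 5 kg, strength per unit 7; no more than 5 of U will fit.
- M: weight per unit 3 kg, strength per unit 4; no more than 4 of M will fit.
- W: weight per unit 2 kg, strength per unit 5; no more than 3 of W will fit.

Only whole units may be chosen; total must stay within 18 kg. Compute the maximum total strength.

W has the best ratio (5/2); taking only W gives at most 3×5 = 15 (stopped by the supply cap of 3).
Mixing does better — 4×M and 3×W: weight 18 ≤ 18, strength 4·4 + 3·5 = 31.

31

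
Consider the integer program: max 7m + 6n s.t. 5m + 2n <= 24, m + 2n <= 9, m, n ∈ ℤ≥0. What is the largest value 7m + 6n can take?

Relaxing integrality, the LP optimum is 42.00 at (m,n) = (3.75, 2.62), which is not an integer point.
(m,n)=(4,2) is feasible, giving 40.
(m,n)=(3,3) is feasible, giving 39.
(m,n)=(4,1) is feasible, giving 34.
Maximum is 40 at (m,n)=(4,2).

40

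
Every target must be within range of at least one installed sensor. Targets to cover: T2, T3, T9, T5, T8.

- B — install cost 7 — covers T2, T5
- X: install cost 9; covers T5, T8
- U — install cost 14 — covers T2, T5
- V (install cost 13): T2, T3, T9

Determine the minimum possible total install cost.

22

The greedy cost-per-new-target heuristic would pick B, V, and X for 29, but a cheaper cover exists.
Choose X and V: together they cover T2, T3, T9, T5, T8 — every target.
Total install cost: 9 + 13 = 22.
No cover costs less than 22.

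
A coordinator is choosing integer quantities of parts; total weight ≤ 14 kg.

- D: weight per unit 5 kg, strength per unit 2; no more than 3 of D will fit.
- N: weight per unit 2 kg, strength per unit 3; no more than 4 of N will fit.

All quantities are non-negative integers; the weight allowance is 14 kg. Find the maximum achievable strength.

This is a bounded integer knapsack.
Take 1×D and 4×N: weight 13 ≤ 14, strength 1·2 + 4·3 = 14.
N has the best ratio (3/2) and is taken to its limit of 4; remaining capacity is filled optimally with the others.

14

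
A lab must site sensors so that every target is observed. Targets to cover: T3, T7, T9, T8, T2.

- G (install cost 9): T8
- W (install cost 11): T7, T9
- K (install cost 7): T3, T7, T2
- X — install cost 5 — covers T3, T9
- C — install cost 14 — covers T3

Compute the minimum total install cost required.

21

Choose G, K, and X: together they cover T3, T7, T9, T8, T2 — every target.
Total install cost: 9 + 7 + 5 = 21.
No cover costs less than 21.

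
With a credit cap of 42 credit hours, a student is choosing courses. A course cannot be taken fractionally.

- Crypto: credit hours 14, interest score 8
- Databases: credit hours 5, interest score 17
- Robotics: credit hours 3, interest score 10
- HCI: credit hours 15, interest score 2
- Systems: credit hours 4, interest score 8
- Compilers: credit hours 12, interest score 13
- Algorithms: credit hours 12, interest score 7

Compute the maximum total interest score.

Allowing fractional choices, the relaxed optimum would be about 58.4, but courses are indivisible.
Crypto + Databases + Robotics + Systems + Compilers: credit hours 14 + 5 + 3 + 4 + 12 = 38 ≤ 42, interest score 8 + 17 + 10 + 8 + 13 = 56.
Databases + Robotics + Systems + Compilers + Algorithms: credit hours 5 + 3 + 4 + 12 + 12 = 36 ≤ 42, interest score 17 + 10 + 8 + 13 + 7 = 55.
Best is Crypto, Databases, Robotics, Systems, and Compilers with total interest score 56.

56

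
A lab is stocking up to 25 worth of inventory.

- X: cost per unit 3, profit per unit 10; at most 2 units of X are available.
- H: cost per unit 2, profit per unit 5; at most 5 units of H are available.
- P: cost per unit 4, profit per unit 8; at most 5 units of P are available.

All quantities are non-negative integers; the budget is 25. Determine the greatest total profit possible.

61

This is a bounded integer knapsack.
2×X, 5×H, and 2×P: cost 24 ≤ 25, profit 2·10 + 5·5 + 2·8 = 61.
1×X, 5×H, and 3×P: cost 25 ≤ 25, profit 1·10 + 5·5 + 3·8 = 59.
Best is 61.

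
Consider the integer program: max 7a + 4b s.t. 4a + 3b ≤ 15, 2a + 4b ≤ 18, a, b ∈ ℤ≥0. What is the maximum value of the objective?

Relaxing integrality, the LP optimum is 26.25 at (a,b) = (3.75, 0), which is not an integer point.
(a,b)=(3,1) is feasible, giving 25.
(a,b)=(2,2) is feasible, giving 22.
Maximum is 25 at (a,b)=(3,1).

25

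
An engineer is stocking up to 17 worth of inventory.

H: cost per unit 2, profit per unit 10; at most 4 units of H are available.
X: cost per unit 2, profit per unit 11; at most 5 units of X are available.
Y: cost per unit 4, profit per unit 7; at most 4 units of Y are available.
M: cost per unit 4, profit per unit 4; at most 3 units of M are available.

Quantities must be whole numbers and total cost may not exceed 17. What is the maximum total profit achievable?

85

4×H and 4×X: cost 16 ≤ 17, profit 4·10 + 4·11 = 84.
3×H and 5×X: cost 16 ≤ 17, profit 3·10 + 5·11 = 85.
Best is 85.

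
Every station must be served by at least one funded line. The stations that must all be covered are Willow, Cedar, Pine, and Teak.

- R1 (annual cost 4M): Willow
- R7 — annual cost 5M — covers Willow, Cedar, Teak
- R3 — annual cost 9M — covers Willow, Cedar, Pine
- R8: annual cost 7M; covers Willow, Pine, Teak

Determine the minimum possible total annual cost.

12

Choose R7 and R8: together they cover Willow, Cedar, Pine, Teak — every station.
Total annual cost: 5 + 7 = 12.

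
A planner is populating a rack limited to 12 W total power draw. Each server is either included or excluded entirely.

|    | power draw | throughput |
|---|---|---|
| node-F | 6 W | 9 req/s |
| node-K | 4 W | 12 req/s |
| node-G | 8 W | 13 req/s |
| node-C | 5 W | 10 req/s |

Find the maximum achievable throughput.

25

Treat it as a binary knapsack problem.
Allowing fractional choices, the relaxed optimum would be about 26.9, but servers are indivisible.
node-K + node-G: power draw 4 + 8 = 12 ≤ 12, throughput 12 + 13 = 25.
node-F + node-K: power draw 6 + 4 = 10 ≤ 12, throughput 9 + 12 = 21.
node-K + node-C: power draw 4 + 5 = 9 ≤ 12, throughput 12 + 10 = 22.
Best is node-K and node-G with total throughput 25.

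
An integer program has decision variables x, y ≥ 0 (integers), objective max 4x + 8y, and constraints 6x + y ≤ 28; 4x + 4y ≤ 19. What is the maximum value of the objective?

Relaxing integrality, the LP optimum is 38.00 at (x,y) = (0, 4.75), which is not an integer point.
(x,y)=(0,4): 6·0+1·4=4≤28, 4·0+4·4=16≤19, objective 32.
(x,y)=(1,3): 6·1+1·3=9≤28, 4·1+4·3=16≤19, objective 28.
The best lattice point is (0,4), giving 32.

32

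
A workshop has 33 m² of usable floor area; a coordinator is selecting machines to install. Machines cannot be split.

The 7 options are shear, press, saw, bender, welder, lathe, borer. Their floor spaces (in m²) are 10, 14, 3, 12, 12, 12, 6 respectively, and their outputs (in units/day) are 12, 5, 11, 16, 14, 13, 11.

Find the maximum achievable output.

52

Allowing fractional choices, the relaxed optimum would be about 52.3, but machines are indivisible.
saw + bender + welder + borer: floor space 3 + 12 + 12 + 6 = 33 ≤ 33, output 11 + 16 + 14 + 11 = 52.
saw + bender + lathe + borer: floor space 3 + 12 + 12 + 6 = 33 ≤ 33, output 11 + 16 + 13 + 11 = 51.
shear + saw + bender + borer: floor space 10 + 3 + 12 + 6 = 31 ≤ 33, output 12 + 11 + 16 + 11 = 50.
Best is saw, bender, welder, and borer with total output 52.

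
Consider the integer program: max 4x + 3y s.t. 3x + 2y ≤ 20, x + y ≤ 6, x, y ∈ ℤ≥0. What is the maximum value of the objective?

24

(x,y)=(6,0): 3·6+2·0=18≤20, 1·6+1·0=6≤6, objective 24.
(x,y)=(5,1): 3·5+2·1=17≤20, 1·5+1·1=6≤6, objective 23.
The best lattice point is (6,0), giving 24.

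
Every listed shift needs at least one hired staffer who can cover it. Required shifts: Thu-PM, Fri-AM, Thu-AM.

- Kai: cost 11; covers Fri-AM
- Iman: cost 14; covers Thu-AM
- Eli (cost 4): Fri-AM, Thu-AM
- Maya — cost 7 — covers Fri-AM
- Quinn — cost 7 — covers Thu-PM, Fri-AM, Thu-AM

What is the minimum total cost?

7

The greedy cost-per-new-shift heuristic would pick Eli and Quinn for 11, but a cheaper cover exists.
Quinn alone covers Thu-PM, Fri-AM, Thu-AM — every shift.
Total cost: 7.
No cover costs less than 7.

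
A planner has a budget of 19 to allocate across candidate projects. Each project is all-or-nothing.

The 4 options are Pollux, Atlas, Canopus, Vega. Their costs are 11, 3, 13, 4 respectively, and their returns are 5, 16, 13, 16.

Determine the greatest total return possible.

This is an integer program with binary decision variables.
Allowing fractional choices, the relaxed optimum would be about 44.0, but projects are indivisible.
Pollux + Atlas + Vega: cost 11 + 3 + 4 = 18 ≤ 19, return 5 + 16 + 16 = 37.
Atlas + Vega: cost 3 + 4 = 7 ≤ 19, return 16 + 16 = 32.
Best is Pollux, Atlas, and Vega with total return 37.

37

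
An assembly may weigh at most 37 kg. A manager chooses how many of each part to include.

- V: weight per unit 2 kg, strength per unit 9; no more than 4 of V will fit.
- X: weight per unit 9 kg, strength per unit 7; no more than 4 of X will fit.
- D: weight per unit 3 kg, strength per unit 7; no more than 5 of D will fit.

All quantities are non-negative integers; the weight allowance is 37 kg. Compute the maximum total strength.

78

V has the best ratio (9/2); taking only V gives at most 4×9 = 36 (stopped by the supply cap of 4).
Mixing does better — 4×V, 1×X, and 5×D: weight 32 ≤ 37, strength 4·9 + 1·7 + 5·7 = 78.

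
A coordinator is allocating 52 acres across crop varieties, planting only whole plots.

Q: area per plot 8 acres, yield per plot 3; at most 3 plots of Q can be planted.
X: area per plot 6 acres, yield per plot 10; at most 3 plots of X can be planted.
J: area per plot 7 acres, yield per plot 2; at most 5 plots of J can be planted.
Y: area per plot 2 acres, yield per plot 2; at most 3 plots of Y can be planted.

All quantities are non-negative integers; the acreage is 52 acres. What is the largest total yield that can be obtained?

45

This is a bounded integer knapsack.
X has the best ratio (10/6); taking only X gives at most 3×10 = 30 (stopped by the supply cap of 3).
Mixing does better — 3×Q, 3×X, and 3×Y: area 48 ≤ 52, yield 3·3 + 3·10 + 3·2 = 45.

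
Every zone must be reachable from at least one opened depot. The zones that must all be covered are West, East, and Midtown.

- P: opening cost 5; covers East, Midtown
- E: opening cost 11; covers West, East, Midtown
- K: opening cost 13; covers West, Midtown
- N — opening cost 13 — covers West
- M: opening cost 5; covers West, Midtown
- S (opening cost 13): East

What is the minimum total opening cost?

Choose P and M: together they cover West, East, Midtown — every zone.
Total opening cost: 5 + 5 = 10.
No cover costs less than 10.

10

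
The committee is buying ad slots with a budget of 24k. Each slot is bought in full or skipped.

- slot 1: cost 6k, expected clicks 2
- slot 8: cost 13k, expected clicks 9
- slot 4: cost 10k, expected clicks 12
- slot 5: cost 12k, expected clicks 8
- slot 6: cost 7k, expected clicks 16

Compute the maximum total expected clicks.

30

slot 8 + slot 6: cost 13 + 7 = 20 ≤ 24, expected clicks 9 + 16 = 25.
slot 1 + slot 4 + slot 6: cost 6 + 10 + 7 = 23 ≤ 24, expected clicks 2 + 12 + 16 = 30.
slot 4 + slot 6: cost 10 + 7 = 17 ≤ 24, expected clicks 12 + 16 = 28.
Best is slot 1, slot 4, and slot 6 with total expected clicks 30.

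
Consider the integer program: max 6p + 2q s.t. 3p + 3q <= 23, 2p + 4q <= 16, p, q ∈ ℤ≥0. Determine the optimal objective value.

Relaxing integrality, the LP optimum is 46.00 at (p,q) = (7.67, 0), which is not an integer point.
(p,q)=(7,0): 3·7+3·0=21≤23, 2·7+4·0=14≤16, objective 42.
(p,q)=(6,1): 3·6+3·1=21≤23, 2·6+4·1=16≤16, objective 38.
(p,q)=(6,0): 3·6+3·0=18≤23, 2·6+4·0=12≤16, objective 36.
No feasible integer point exceeds 42.

42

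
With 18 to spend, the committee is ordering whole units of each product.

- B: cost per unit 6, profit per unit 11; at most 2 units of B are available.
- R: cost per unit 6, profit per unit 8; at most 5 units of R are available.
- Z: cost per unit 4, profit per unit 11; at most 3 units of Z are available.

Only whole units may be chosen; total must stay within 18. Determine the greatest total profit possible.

This is a bounded integer knapsack.
Take 1×B and 3×Z: cost 18 ≤ 18, profit 1·11 + 3·11 = 44.
Z has the best ratio (11/4) and is taken to its limit of 3; remaining capacity is filled optimally with the others.

44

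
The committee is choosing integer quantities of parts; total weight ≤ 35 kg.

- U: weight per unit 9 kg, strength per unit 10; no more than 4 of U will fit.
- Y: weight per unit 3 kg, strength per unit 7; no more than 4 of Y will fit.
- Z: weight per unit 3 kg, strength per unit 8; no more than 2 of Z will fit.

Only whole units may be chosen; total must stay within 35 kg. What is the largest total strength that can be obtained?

57

Z has the best ratio (8/3); taking only Z gives at most 2×8 = 16 (stopped by the supply cap of 2).
Mixing does better — 2×U, 3×Y, and 2×Z: weight 33 ≤ 35, strength 2·10 + 3·7 + 2·8 = 57.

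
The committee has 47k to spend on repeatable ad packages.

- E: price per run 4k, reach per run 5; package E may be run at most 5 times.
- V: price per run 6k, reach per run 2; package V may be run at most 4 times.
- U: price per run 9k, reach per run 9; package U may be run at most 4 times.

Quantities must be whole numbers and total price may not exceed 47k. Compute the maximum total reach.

52

E has the best ratio (5/4); taking only E gives at most 5×5 = 25 (stopped by the supply cap of 5).
Mixing does better — 5×E and 3×U: price 47 ≤ 47, reach 5·5 + 3·9 = 52.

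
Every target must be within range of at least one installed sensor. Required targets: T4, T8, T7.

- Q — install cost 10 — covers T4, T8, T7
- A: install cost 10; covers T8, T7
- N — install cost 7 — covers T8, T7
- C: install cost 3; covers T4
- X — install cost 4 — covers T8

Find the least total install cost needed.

This is an integer covering problem.
Q alone covers T4, T8, T7 — every target.
Total install cost: 10.

10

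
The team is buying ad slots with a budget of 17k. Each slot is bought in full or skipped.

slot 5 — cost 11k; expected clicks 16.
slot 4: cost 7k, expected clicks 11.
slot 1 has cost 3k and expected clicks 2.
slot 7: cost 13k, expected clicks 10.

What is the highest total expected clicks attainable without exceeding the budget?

Allowing fractional choices, the relaxed optimum would be about 25.5, but ad slots are indivisible.
slot 4 + slot 1: cost 7 + 3 = 10 ≤ 17, expected clicks 11 + 2 = 13.
slot 5: cost 11 ≤ 17, expected clicks 16.
slot 5 + slot 1: cost 11 + 3 = 14 ≤ 17, expected clicks 16 + 2 = 18.
Best is slot 5 and slot 1 with total expected clicks 18.

18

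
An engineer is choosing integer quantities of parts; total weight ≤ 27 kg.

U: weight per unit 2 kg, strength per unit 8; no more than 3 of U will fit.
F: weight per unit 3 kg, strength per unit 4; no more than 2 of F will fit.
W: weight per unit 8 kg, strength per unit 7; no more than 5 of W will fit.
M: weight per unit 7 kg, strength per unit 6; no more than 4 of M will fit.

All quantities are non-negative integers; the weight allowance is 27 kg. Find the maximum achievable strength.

3×U, 2×F, 1×W, and 1×M: weight 27 ≤ 27, strength 3·8 + 2·4 + 1·7 + 1·6 = 45.
3×U, 2×F, and 2×M: weight 26 ≤ 27, strength 3·8 + 2·4 + 2·6 = 44.
Best is 45.

45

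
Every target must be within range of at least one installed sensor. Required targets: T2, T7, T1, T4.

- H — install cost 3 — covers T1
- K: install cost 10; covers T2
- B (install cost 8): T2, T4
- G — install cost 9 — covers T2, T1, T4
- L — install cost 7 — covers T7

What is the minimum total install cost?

16

The greedy cost-per-new-target heuristic would pick H, B, and L for 18, but a cheaper cover exists.
Choose G and L: together they cover T2, T7, T1, T4 — every target.
Total install cost: 9 + 7 = 16.
No cover costs less than 16.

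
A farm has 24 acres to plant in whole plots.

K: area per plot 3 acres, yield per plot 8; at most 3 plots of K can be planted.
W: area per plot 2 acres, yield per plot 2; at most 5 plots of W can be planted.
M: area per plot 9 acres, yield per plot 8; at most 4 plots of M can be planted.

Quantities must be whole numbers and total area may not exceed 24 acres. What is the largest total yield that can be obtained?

This is a bounded integer knapsack.
K has the best ratio (8/3); taking only K gives at most 3×8 = 24 (stopped by the supply cap of 3).
Mixing does better — 3×K, 3×W, and 1×M: area 24 ≤ 24, yield 3·8 + 3·2 + 1·8 = 38.

38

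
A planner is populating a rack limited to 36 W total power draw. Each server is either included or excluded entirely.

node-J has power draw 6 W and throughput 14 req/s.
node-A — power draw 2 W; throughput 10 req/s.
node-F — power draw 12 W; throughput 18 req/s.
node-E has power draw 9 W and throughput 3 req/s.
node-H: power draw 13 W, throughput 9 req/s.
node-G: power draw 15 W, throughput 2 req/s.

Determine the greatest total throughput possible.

Allowing fractional choices, the relaxed optimum would be about 52.0, but servers are indivisible.
node-J + node-A + node-F + node-G: power draw 6 + 2 + 12 + 15 = 35 ≤ 36, throughput 14 + 10 + 18 + 2 = 44.
node-J + node-A + node-F + node-E: power draw 6 + 2 + 12 + 9 = 29 ≤ 36, throughput 14 + 10 + 18 + 3 = 45.
node-J + node-A + node-F + node-H: power draw 6 + 2 + 12 + 13 = 33 ≤ 36, throughput 14 + 10 + 18 + 9 = 51.
Best is node-J, node-A, node-F, and node-H with total throughput 51.

51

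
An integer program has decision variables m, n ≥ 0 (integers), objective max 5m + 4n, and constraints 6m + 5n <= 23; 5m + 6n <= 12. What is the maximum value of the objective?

10

(m,n)=(2,0) is feasible, giving 10.
(m,n)=(1,1) is feasible, giving 9.
Maximum is 10 at (m,n)=(2,0).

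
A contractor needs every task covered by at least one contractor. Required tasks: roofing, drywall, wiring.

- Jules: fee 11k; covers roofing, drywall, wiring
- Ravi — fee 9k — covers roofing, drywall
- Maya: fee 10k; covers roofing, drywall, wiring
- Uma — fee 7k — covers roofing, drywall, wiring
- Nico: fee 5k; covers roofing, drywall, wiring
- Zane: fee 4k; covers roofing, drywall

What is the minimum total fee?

5

Nico alone covers roofing, drywall, wiring — every task.
Total fee: 5.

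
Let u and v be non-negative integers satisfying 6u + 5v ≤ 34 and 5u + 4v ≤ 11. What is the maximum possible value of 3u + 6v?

12

(u,v)=(0,2) is feasible, giving 12.
(u,v)=(1,1) is feasible, giving 9.
(u,v)=(0,1) is feasible, giving 6.
The best lattice point is (0,2), giving 12.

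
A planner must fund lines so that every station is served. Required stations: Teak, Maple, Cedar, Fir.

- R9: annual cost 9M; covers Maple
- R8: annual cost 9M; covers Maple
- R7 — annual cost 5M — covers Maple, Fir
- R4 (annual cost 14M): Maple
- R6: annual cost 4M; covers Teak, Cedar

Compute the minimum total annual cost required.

9

Choose R7 and R6: together they cover Teak, Maple, Cedar, Fir — every station.
Total annual cost: 5 + 4 = 9.
No cover costs less than 9.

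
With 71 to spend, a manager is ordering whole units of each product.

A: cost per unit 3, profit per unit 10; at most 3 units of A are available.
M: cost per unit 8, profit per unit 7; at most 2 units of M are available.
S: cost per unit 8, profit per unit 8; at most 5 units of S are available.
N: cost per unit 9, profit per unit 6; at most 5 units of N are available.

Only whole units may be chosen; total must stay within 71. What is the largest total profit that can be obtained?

84

This is a bounded integer knapsack.
3×A, 1×M, 5×S, and 1×N: cost 66 ≤ 71, profit 3·10 + 1·7 + 5·8 + 1·6 = 83.
3×A, 2×M, and 5×S: cost 65 ≤ 71, profit 3·10 + 2·7 + 5·8 = 84.
Best is 84.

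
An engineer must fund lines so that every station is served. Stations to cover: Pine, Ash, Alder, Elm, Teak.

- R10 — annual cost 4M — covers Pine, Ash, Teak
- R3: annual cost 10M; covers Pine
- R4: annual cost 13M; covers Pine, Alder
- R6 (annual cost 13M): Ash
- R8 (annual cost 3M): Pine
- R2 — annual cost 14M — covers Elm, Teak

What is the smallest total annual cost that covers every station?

31

Choose R10, R4, and R2: together they cover Pine, Ash, Alder, Elm, Teak — every station.
Total annual cost: 4 + 13 + 14 = 31.
No cover costs less than 31.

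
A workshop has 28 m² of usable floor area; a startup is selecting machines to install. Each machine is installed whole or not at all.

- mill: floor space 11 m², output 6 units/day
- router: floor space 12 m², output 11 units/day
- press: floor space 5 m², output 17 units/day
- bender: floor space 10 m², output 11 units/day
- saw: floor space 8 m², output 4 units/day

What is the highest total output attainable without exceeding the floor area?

Allowing fractional choices, the relaxed optimum would be about 39.5, but machines are indivisible.
mill + press + bender: floor space 11 + 5 + 10 = 26 ≤ 28, output 6 + 17 + 11 = 34.
router + press + bender: floor space 12 + 5 + 10 = 27 ≤ 28, output 11 + 17 + 11 = 39.
Best is router, press, and bender with total output 39.

39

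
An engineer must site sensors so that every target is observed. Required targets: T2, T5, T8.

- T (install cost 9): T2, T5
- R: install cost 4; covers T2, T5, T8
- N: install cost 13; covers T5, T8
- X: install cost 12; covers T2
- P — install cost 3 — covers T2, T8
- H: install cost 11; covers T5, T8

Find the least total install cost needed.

R alone covers T2, T5, T8 — every target.
Total install cost: 4.
No cover costs less than 4.

4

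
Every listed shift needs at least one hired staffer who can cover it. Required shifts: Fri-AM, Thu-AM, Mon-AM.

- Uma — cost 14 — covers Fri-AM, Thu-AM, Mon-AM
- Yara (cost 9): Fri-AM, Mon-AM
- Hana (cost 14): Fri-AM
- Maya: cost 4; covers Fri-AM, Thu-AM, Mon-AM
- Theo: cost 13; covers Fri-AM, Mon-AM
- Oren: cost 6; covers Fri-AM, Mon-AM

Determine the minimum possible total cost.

4

Maya alone covers Fri-AM, Thu-AM, Mon-AM — every shift.
Total cost: 4.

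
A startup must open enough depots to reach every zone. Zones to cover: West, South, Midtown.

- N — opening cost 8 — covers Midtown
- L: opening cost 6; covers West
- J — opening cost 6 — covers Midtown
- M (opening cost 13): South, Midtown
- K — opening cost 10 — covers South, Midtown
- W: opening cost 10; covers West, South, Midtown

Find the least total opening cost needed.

10

W alone covers West, South, Midtown — every zone.
Total opening cost: 10.
No cover costs less than 10.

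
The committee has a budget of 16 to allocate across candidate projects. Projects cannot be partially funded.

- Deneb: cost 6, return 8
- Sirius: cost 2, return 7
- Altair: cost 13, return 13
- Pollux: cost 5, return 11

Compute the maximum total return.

Take Deneb, Sirius, and Pollux: cost 6 + 2 + 5 = 13 ≤ 16, return 8 + 7 + 11 = 26.
No other feasible combination does better.

26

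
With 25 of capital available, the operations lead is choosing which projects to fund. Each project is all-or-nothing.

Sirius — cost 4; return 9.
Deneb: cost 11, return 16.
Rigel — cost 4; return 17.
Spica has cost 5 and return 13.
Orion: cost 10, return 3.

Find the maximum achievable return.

55

Deneb + Rigel + Spica: cost 11 + 4 + 5 = 20 ≤ 25, return 16 + 17 + 13 = 46.
Sirius + Deneb + Rigel + Spica: cost 4 + 11 + 4 + 5 = 24 ≤ 25, return 9 + 16 + 17 + 13 = 55.
Best is Sirius, Deneb, Rigel, and Spica with total return 55.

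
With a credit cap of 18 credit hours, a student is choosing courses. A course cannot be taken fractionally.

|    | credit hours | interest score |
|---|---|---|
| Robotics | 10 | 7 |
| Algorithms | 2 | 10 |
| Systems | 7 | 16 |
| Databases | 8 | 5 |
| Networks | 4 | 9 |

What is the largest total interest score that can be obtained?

This is a 0-1 knapsack instance.
Algorithms + Systems + Networks: credit hours 2 + 7 + 4 = 13 ≤ 18, interest score 10 + 16 + 9 = 35.
Algorithms + Systems: credit hours 2 + 7 = 9 ≤ 18, interest score 10 + 16 = 26.
Algorithms + Systems + Databases: credit hours 2 + 7 + 8 = 17 ≤ 18, interest score 10 + 16 + 5 = 31.
Best is Algorithms, Systems, and Networks with total interest score 35.

35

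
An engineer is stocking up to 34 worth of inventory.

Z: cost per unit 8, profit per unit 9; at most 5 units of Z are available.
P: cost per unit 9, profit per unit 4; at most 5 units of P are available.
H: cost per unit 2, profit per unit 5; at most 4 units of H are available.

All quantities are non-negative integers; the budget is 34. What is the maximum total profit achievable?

47

H has the best ratio (5/2); taking only H gives at most 4×5 = 20 (stopped by the supply cap of 4).
Mixing does better — 3×Z and 4×H: cost 32 ≤ 34, profit 3·9 + 4·5 = 47.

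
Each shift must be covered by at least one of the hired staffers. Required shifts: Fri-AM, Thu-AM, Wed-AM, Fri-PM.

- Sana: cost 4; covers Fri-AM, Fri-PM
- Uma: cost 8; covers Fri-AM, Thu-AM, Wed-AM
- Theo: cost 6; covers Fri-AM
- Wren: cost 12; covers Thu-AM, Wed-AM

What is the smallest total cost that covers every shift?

Choose Sana and Uma: together they cover Fri-AM, Thu-AM, Wed-AM, Fri-PM — every shift.
Total cost: 4 + 8 = 12.
No cover costs less than 12.

12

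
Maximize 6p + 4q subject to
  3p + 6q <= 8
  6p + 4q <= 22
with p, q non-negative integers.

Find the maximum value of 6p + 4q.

(p,q)=(2,0): 3·2+6·0=6≤8, 6·2+4·0=12≤22, objective 12.
(p,q)=(1,0): 3·1+6·0=3≤8, 6·1+4·0=6≤22, objective 6.
The best lattice point is (2,0), giving 12.

12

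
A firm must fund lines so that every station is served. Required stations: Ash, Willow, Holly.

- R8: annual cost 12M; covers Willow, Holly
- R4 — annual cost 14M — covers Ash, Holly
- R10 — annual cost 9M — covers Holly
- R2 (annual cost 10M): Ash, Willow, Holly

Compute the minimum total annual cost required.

10

This is an integer covering problem.
R2 alone covers Ash, Willow, Holly — every station.
Total annual cost: 10.
No cover costs less than 10.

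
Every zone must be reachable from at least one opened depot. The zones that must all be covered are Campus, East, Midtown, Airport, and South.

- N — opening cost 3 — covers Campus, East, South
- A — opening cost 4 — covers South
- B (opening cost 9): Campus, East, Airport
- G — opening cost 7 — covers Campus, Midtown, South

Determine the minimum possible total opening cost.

This is a weighted set-cover instance.
The greedy cost-per-new-zone heuristic would pick N, G, and B for 19, but a cheaper cover exists.
Choose B and G: together they cover Campus, East, Midtown, Airport, South — every zone.
Total opening cost: 9 + 7 = 16.
No cover costs less than 16.

16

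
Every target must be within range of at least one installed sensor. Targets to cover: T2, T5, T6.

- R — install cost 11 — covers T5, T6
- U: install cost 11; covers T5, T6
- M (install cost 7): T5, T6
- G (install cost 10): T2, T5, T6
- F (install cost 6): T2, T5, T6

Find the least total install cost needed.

F alone covers T2, T5, T6 — every target.
Total install cost: 6.
No cover costs less than 6.

6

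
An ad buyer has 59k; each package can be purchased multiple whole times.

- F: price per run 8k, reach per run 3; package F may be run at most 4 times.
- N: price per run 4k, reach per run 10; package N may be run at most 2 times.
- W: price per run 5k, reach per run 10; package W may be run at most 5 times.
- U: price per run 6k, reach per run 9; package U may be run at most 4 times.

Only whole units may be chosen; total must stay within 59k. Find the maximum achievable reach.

106

This is a bounded integer knapsack.
Take 2×N, 5×W, and 4×U: price 57 ≤ 59, reach 2·10 + 5·10 + 4·9 = 106.
N has the best ratio (10/4) and is taken to its limit of 2; remaining capacity is filled optimally with the others.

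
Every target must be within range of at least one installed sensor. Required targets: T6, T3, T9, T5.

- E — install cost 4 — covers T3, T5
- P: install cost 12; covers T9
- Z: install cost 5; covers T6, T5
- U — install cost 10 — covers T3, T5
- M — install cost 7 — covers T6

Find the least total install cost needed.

21

This is an integer covering problem.
Choose E, P, and Z: together they cover T6, T3, T9, T5 — every target.
Total install cost: 4 + 12 + 5 = 21.
No cover costs less than 21.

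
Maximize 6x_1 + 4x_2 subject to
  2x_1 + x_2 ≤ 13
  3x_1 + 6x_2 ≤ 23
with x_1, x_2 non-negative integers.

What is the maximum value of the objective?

(x_1,x_2)=(6,0) is feasible, giving 36.
(x_1,x_2)=(5,1) is feasible, giving 34.
(x_1,x_2)=(5,0) is feasible, giving 30.
Maximum is 36 at (x_1,x_2)=(6,0).

36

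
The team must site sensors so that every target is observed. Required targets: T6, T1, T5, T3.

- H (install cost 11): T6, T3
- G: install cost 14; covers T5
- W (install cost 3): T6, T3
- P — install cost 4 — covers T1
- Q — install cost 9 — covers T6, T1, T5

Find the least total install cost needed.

12

Choose W and Q: together they cover T6, T1, T5, T3 — every target.
Total install cost: 3 + 9 = 12.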